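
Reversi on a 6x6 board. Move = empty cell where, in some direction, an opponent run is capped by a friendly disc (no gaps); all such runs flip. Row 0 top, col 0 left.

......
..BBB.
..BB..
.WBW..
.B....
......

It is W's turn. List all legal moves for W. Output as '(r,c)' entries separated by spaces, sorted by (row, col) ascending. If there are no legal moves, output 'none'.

Answer: (0,3) (0,4) (1,1) (5,1)

Derivation:
(0,1): no bracket -> illegal
(0,2): no bracket -> illegal
(0,3): flips 2 -> legal
(0,4): flips 2 -> legal
(0,5): no bracket -> illegal
(1,1): flips 1 -> legal
(1,5): no bracket -> illegal
(2,1): no bracket -> illegal
(2,4): no bracket -> illegal
(2,5): no bracket -> illegal
(3,0): no bracket -> illegal
(3,4): no bracket -> illegal
(4,0): no bracket -> illegal
(4,2): no bracket -> illegal
(4,3): no bracket -> illegal
(5,0): no bracket -> illegal
(5,1): flips 1 -> legal
(5,2): no bracket -> illegal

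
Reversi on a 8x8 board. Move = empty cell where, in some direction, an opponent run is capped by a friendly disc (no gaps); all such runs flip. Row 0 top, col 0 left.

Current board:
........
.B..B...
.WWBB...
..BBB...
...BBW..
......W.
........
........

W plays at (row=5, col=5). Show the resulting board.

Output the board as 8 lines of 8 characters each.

Place W at (5,5); scan 8 dirs for brackets.
Dir NW: opp run (4,4) (3,3) capped by W -> flip
Dir N: first cell 'W' (not opp) -> no flip
Dir NE: first cell '.' (not opp) -> no flip
Dir W: first cell '.' (not opp) -> no flip
Dir E: first cell 'W' (not opp) -> no flip
Dir SW: first cell '.' (not opp) -> no flip
Dir S: first cell '.' (not opp) -> no flip
Dir SE: first cell '.' (not opp) -> no flip
All flips: (3,3) (4,4)

Answer: ........
.B..B...
.WWBB...
..BWB...
...BWW..
.....WW.
........
........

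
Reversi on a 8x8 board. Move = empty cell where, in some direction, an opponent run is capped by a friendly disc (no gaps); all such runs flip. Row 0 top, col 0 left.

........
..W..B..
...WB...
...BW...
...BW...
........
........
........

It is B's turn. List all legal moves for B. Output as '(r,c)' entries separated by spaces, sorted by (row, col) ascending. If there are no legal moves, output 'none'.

(0,1): no bracket -> illegal
(0,2): no bracket -> illegal
(0,3): no bracket -> illegal
(1,1): no bracket -> illegal
(1,3): flips 1 -> legal
(1,4): no bracket -> illegal
(2,1): no bracket -> illegal
(2,2): flips 1 -> legal
(2,5): flips 1 -> legal
(3,2): no bracket -> illegal
(3,5): flips 1 -> legal
(4,5): flips 1 -> legal
(5,3): no bracket -> illegal
(5,4): flips 2 -> legal
(5,5): flips 1 -> legal

Answer: (1,3) (2,2) (2,5) (3,5) (4,5) (5,4) (5,5)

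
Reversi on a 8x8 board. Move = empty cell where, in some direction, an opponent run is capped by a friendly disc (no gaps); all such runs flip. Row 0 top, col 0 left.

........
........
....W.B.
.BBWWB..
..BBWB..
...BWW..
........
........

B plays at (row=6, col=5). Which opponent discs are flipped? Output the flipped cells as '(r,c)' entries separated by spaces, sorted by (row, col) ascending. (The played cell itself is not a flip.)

Dir NW: opp run (5,4) capped by B -> flip
Dir N: opp run (5,5) capped by B -> flip
Dir NE: first cell '.' (not opp) -> no flip
Dir W: first cell '.' (not opp) -> no flip
Dir E: first cell '.' (not opp) -> no flip
Dir SW: first cell '.' (not opp) -> no flip
Dir S: first cell '.' (not opp) -> no flip
Dir SE: first cell '.' (not opp) -> no flip

Answer: (5,4) (5,5)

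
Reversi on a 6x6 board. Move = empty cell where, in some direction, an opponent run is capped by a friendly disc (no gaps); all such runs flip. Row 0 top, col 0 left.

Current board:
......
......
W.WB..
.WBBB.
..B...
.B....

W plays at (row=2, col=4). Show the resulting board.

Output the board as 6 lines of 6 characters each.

Place W at (2,4); scan 8 dirs for brackets.
Dir NW: first cell '.' (not opp) -> no flip
Dir N: first cell '.' (not opp) -> no flip
Dir NE: first cell '.' (not opp) -> no flip
Dir W: opp run (2,3) capped by W -> flip
Dir E: first cell '.' (not opp) -> no flip
Dir SW: opp run (3,3) (4,2) (5,1), next=edge -> no flip
Dir S: opp run (3,4), next='.' -> no flip
Dir SE: first cell '.' (not opp) -> no flip
All flips: (2,3)

Answer: ......
......
W.WWW.
.WBBB.
..B...
.B....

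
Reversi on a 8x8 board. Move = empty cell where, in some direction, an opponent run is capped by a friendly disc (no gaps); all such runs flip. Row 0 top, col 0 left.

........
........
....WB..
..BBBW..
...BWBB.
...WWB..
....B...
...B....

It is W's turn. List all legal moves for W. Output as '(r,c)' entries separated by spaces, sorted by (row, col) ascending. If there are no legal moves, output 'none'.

(1,4): no bracket -> illegal
(1,5): flips 1 -> legal
(1,6): no bracket -> illegal
(2,1): flips 2 -> legal
(2,2): flips 1 -> legal
(2,3): flips 2 -> legal
(2,6): flips 1 -> legal
(3,1): flips 3 -> legal
(3,6): flips 1 -> legal
(3,7): no bracket -> illegal
(4,1): no bracket -> illegal
(4,2): flips 2 -> legal
(4,7): flips 2 -> legal
(5,2): no bracket -> illegal
(5,6): flips 1 -> legal
(5,7): flips 1 -> legal
(6,2): no bracket -> illegal
(6,3): no bracket -> illegal
(6,5): flips 2 -> legal
(6,6): flips 1 -> legal
(7,2): no bracket -> illegal
(7,4): flips 1 -> legal
(7,5): flips 1 -> legal

Answer: (1,5) (2,1) (2,2) (2,3) (2,6) (3,1) (3,6) (4,2) (4,7) (5,6) (5,7) (6,5) (6,6) (7,4) (7,5)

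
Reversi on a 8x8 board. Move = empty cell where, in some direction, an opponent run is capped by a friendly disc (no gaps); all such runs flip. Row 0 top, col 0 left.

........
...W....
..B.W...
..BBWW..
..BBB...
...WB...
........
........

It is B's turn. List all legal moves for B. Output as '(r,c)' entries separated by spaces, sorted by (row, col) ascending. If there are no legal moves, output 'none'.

Answer: (0,4) (1,4) (1,5) (2,5) (2,6) (3,6) (5,2) (6,2) (6,3) (6,4)

Derivation:
(0,2): no bracket -> illegal
(0,3): no bracket -> illegal
(0,4): flips 1 -> legal
(1,2): no bracket -> illegal
(1,4): flips 2 -> legal
(1,5): flips 1 -> legal
(2,3): no bracket -> illegal
(2,5): flips 1 -> legal
(2,6): flips 1 -> legal
(3,6): flips 2 -> legal
(4,5): no bracket -> illegal
(4,6): no bracket -> illegal
(5,2): flips 1 -> legal
(6,2): flips 1 -> legal
(6,3): flips 1 -> legal
(6,4): flips 1 -> legal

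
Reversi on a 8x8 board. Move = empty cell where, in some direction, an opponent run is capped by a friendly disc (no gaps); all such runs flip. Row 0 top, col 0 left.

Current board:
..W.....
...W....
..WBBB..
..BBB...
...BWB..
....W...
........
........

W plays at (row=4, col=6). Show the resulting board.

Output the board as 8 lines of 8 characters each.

Place W at (4,6); scan 8 dirs for brackets.
Dir NW: first cell '.' (not opp) -> no flip
Dir N: first cell '.' (not opp) -> no flip
Dir NE: first cell '.' (not opp) -> no flip
Dir W: opp run (4,5) capped by W -> flip
Dir E: first cell '.' (not opp) -> no flip
Dir SW: first cell '.' (not opp) -> no flip
Dir S: first cell '.' (not opp) -> no flip
Dir SE: first cell '.' (not opp) -> no flip
All flips: (4,5)

Answer: ..W.....
...W....
..WBBB..
..BBB...
...BWWW.
....W...
........
........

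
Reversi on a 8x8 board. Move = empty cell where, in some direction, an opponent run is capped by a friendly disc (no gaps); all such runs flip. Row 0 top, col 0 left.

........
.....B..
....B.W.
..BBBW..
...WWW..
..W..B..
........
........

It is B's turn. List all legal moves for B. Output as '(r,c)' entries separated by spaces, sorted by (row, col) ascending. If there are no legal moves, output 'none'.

Answer: (2,5) (3,6) (3,7) (4,6) (5,3) (5,4) (5,6) (6,1)

Derivation:
(1,6): no bracket -> illegal
(1,7): no bracket -> illegal
(2,5): flips 2 -> legal
(2,7): no bracket -> illegal
(3,6): flips 1 -> legal
(3,7): flips 1 -> legal
(4,1): no bracket -> illegal
(4,2): no bracket -> illegal
(4,6): flips 1 -> legal
(5,1): no bracket -> illegal
(5,3): flips 1 -> legal
(5,4): flips 2 -> legal
(5,6): flips 1 -> legal
(6,1): flips 2 -> legal
(6,2): no bracket -> illegal
(6,3): no bracket -> illegal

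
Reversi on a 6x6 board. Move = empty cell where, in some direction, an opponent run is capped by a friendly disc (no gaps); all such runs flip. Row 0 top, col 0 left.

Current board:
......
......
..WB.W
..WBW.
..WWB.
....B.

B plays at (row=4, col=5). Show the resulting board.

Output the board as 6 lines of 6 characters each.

Answer: ......
......
..WB.W
..WBB.
..WWBB
....B.

Derivation:
Place B at (4,5); scan 8 dirs for brackets.
Dir NW: opp run (3,4) capped by B -> flip
Dir N: first cell '.' (not opp) -> no flip
Dir NE: edge -> no flip
Dir W: first cell 'B' (not opp) -> no flip
Dir E: edge -> no flip
Dir SW: first cell 'B' (not opp) -> no flip
Dir S: first cell '.' (not opp) -> no flip
Dir SE: edge -> no flip
All flips: (3,4)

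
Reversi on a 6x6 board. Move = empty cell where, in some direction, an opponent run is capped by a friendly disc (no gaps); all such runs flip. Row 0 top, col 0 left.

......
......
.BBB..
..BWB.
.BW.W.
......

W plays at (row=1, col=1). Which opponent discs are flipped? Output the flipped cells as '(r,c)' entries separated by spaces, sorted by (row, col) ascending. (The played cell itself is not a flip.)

Dir NW: first cell '.' (not opp) -> no flip
Dir N: first cell '.' (not opp) -> no flip
Dir NE: first cell '.' (not opp) -> no flip
Dir W: first cell '.' (not opp) -> no flip
Dir E: first cell '.' (not opp) -> no flip
Dir SW: first cell '.' (not opp) -> no flip
Dir S: opp run (2,1), next='.' -> no flip
Dir SE: opp run (2,2) capped by W -> flip

Answer: (2,2)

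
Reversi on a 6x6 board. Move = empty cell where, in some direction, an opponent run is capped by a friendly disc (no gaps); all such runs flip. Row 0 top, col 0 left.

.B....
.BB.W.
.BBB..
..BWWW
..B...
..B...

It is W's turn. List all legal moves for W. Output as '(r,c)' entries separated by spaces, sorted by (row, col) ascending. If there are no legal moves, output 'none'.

Answer: (0,0) (1,3) (3,1) (4,1) (5,1)

Derivation:
(0,0): flips 2 -> legal
(0,2): no bracket -> illegal
(0,3): no bracket -> illegal
(1,0): no bracket -> illegal
(1,3): flips 1 -> legal
(2,0): no bracket -> illegal
(2,4): no bracket -> illegal
(3,0): no bracket -> illegal
(3,1): flips 1 -> legal
(4,1): flips 2 -> legal
(4,3): no bracket -> illegal
(5,1): flips 1 -> legal
(5,3): no bracket -> illegal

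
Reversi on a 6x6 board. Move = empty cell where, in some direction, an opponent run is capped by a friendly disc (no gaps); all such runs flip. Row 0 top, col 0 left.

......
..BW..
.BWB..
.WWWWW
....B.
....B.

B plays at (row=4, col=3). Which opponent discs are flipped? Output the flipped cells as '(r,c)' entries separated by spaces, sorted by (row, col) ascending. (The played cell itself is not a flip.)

Dir NW: opp run (3,2) capped by B -> flip
Dir N: opp run (3,3) capped by B -> flip
Dir NE: opp run (3,4), next='.' -> no flip
Dir W: first cell '.' (not opp) -> no flip
Dir E: first cell 'B' (not opp) -> no flip
Dir SW: first cell '.' (not opp) -> no flip
Dir S: first cell '.' (not opp) -> no flip
Dir SE: first cell 'B' (not opp) -> no flip

Answer: (3,2) (3,3)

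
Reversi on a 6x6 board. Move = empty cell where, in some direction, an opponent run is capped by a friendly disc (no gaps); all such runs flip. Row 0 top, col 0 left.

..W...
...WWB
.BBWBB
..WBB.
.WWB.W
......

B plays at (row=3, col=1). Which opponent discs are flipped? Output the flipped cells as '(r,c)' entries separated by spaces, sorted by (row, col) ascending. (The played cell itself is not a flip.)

Answer: (3,2)

Derivation:
Dir NW: first cell '.' (not opp) -> no flip
Dir N: first cell 'B' (not opp) -> no flip
Dir NE: first cell 'B' (not opp) -> no flip
Dir W: first cell '.' (not opp) -> no flip
Dir E: opp run (3,2) capped by B -> flip
Dir SW: first cell '.' (not opp) -> no flip
Dir S: opp run (4,1), next='.' -> no flip
Dir SE: opp run (4,2), next='.' -> no flip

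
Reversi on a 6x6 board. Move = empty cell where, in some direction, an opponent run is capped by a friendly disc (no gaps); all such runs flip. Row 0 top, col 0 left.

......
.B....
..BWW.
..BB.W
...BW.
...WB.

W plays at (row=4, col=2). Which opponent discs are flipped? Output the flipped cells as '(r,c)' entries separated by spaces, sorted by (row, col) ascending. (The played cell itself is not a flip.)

Dir NW: first cell '.' (not opp) -> no flip
Dir N: opp run (3,2) (2,2), next='.' -> no flip
Dir NE: opp run (3,3) capped by W -> flip
Dir W: first cell '.' (not opp) -> no flip
Dir E: opp run (4,3) capped by W -> flip
Dir SW: first cell '.' (not opp) -> no flip
Dir S: first cell '.' (not opp) -> no flip
Dir SE: first cell 'W' (not opp) -> no flip

Answer: (3,3) (4,3)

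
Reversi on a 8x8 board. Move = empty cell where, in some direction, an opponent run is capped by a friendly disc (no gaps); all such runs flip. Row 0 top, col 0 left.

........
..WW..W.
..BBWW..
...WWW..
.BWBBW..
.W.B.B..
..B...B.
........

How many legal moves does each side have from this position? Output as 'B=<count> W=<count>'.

Answer: B=13 W=13

Derivation:
-- B to move --
(0,1): flips 1 -> legal
(0,2): flips 1 -> legal
(0,3): flips 1 -> legal
(0,4): flips 1 -> legal
(0,5): no bracket -> illegal
(0,6): no bracket -> illegal
(0,7): flips 3 -> legal
(1,1): no bracket -> illegal
(1,4): flips 2 -> legal
(1,5): flips 3 -> legal
(1,7): no bracket -> illegal
(2,1): no bracket -> illegal
(2,6): flips 3 -> legal
(2,7): no bracket -> illegal
(3,1): flips 1 -> legal
(3,2): no bracket -> illegal
(3,6): no bracket -> illegal
(4,0): flips 1 -> legal
(4,6): flips 1 -> legal
(5,0): no bracket -> illegal
(5,2): no bracket -> illegal
(5,4): no bracket -> illegal
(5,6): flips 2 -> legal
(6,0): no bracket -> illegal
(6,1): flips 1 -> legal
B mobility = 13
-- W to move --
(1,1): flips 1 -> legal
(1,4): no bracket -> illegal
(2,1): flips 2 -> legal
(3,0): no bracket -> illegal
(3,1): flips 2 -> legal
(3,2): flips 1 -> legal
(4,0): flips 1 -> legal
(4,6): no bracket -> illegal
(5,0): no bracket -> illegal
(5,2): flips 1 -> legal
(5,4): flips 1 -> legal
(5,6): no bracket -> illegal
(5,7): no bracket -> illegal
(6,1): no bracket -> illegal
(6,3): flips 2 -> legal
(6,4): flips 1 -> legal
(6,5): flips 1 -> legal
(6,7): no bracket -> illegal
(7,1): flips 3 -> legal
(7,2): no bracket -> illegal
(7,3): flips 1 -> legal
(7,5): no bracket -> illegal
(7,6): no bracket -> illegal
(7,7): flips 3 -> legal
W mobility = 13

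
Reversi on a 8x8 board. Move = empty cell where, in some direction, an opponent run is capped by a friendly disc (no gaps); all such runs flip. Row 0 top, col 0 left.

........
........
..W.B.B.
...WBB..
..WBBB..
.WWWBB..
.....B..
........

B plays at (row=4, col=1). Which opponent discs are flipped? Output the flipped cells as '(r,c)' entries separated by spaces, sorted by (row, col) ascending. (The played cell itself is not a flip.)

Answer: (4,2)

Derivation:
Dir NW: first cell '.' (not opp) -> no flip
Dir N: first cell '.' (not opp) -> no flip
Dir NE: first cell '.' (not opp) -> no flip
Dir W: first cell '.' (not opp) -> no flip
Dir E: opp run (4,2) capped by B -> flip
Dir SW: first cell '.' (not opp) -> no flip
Dir S: opp run (5,1), next='.' -> no flip
Dir SE: opp run (5,2), next='.' -> no flip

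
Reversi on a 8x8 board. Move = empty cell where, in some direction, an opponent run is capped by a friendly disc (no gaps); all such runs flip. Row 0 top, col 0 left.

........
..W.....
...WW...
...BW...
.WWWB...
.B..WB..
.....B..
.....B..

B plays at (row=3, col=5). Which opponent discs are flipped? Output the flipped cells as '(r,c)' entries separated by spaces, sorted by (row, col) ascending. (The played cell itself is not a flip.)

Dir NW: opp run (2,4), next='.' -> no flip
Dir N: first cell '.' (not opp) -> no flip
Dir NE: first cell '.' (not opp) -> no flip
Dir W: opp run (3,4) capped by B -> flip
Dir E: first cell '.' (not opp) -> no flip
Dir SW: first cell 'B' (not opp) -> no flip
Dir S: first cell '.' (not opp) -> no flip
Dir SE: first cell '.' (not opp) -> no flip

Answer: (3,4)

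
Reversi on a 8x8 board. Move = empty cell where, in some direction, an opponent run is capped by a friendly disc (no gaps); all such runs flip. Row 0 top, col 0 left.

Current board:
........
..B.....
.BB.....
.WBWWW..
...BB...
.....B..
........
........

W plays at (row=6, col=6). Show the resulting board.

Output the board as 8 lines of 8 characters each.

Place W at (6,6); scan 8 dirs for brackets.
Dir NW: opp run (5,5) (4,4) capped by W -> flip
Dir N: first cell '.' (not opp) -> no flip
Dir NE: first cell '.' (not opp) -> no flip
Dir W: first cell '.' (not opp) -> no flip
Dir E: first cell '.' (not opp) -> no flip
Dir SW: first cell '.' (not opp) -> no flip
Dir S: first cell '.' (not opp) -> no flip
Dir SE: first cell '.' (not opp) -> no flip
All flips: (4,4) (5,5)

Answer: ........
..B.....
.BB.....
.WBWWW..
...BW...
.....W..
......W.
........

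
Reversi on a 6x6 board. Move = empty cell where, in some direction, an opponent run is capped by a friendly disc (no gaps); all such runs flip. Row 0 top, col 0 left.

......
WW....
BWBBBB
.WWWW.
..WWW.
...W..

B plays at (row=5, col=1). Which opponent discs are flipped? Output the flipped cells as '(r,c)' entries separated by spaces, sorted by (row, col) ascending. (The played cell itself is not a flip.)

Dir NW: first cell '.' (not opp) -> no flip
Dir N: first cell '.' (not opp) -> no flip
Dir NE: opp run (4,2) (3,3) capped by B -> flip
Dir W: first cell '.' (not opp) -> no flip
Dir E: first cell '.' (not opp) -> no flip
Dir SW: edge -> no flip
Dir S: edge -> no flip
Dir SE: edge -> no flip

Answer: (3,3) (4,2)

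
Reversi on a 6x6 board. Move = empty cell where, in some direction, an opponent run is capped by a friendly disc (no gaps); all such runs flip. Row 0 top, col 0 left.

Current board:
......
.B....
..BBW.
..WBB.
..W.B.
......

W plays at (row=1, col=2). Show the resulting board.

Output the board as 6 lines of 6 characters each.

Answer: ......
.BW...
..WBW.
..WBB.
..W.B.
......

Derivation:
Place W at (1,2); scan 8 dirs for brackets.
Dir NW: first cell '.' (not opp) -> no flip
Dir N: first cell '.' (not opp) -> no flip
Dir NE: first cell '.' (not opp) -> no flip
Dir W: opp run (1,1), next='.' -> no flip
Dir E: first cell '.' (not opp) -> no flip
Dir SW: first cell '.' (not opp) -> no flip
Dir S: opp run (2,2) capped by W -> flip
Dir SE: opp run (2,3) (3,4), next='.' -> no flip
All flips: (2,2)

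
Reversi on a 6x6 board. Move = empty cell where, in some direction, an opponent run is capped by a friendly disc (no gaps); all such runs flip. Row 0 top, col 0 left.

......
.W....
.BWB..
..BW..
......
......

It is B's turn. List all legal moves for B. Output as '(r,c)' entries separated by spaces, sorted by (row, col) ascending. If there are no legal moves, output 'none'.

(0,0): no bracket -> illegal
(0,1): flips 1 -> legal
(0,2): no bracket -> illegal
(1,0): no bracket -> illegal
(1,2): flips 1 -> legal
(1,3): no bracket -> illegal
(2,0): no bracket -> illegal
(2,4): no bracket -> illegal
(3,1): no bracket -> illegal
(3,4): flips 1 -> legal
(4,2): no bracket -> illegal
(4,3): flips 1 -> legal
(4,4): no bracket -> illegal

Answer: (0,1) (1,2) (3,4) (4,3)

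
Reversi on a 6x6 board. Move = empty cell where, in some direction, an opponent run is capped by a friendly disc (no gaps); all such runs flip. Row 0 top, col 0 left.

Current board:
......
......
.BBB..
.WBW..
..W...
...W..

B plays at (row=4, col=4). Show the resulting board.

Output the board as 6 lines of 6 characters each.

Answer: ......
......
.BBB..
.WBB..
..W.B.
...W..

Derivation:
Place B at (4,4); scan 8 dirs for brackets.
Dir NW: opp run (3,3) capped by B -> flip
Dir N: first cell '.' (not opp) -> no flip
Dir NE: first cell '.' (not opp) -> no flip
Dir W: first cell '.' (not opp) -> no flip
Dir E: first cell '.' (not opp) -> no flip
Dir SW: opp run (5,3), next=edge -> no flip
Dir S: first cell '.' (not opp) -> no flip
Dir SE: first cell '.' (not opp) -> no flip
All flips: (3,3)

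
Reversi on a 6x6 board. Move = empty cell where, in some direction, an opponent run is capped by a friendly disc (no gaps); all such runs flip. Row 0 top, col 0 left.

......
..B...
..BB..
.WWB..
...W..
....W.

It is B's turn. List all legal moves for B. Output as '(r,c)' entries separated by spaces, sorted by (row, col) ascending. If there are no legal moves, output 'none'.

Answer: (3,0) (4,0) (4,1) (4,2) (5,3)

Derivation:
(2,0): no bracket -> illegal
(2,1): no bracket -> illegal
(3,0): flips 2 -> legal
(3,4): no bracket -> illegal
(4,0): flips 1 -> legal
(4,1): flips 1 -> legal
(4,2): flips 1 -> legal
(4,4): no bracket -> illegal
(4,5): no bracket -> illegal
(5,2): no bracket -> illegal
(5,3): flips 1 -> legal
(5,5): no bracket -> illegal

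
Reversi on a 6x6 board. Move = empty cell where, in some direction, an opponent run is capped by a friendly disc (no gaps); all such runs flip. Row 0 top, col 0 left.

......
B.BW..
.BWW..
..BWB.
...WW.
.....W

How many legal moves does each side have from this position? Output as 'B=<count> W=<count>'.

Answer: B=4 W=11

Derivation:
-- B to move --
(0,2): no bracket -> illegal
(0,3): no bracket -> illegal
(0,4): no bracket -> illegal
(1,1): no bracket -> illegal
(1,4): flips 2 -> legal
(2,4): flips 2 -> legal
(3,1): no bracket -> illegal
(3,5): no bracket -> illegal
(4,2): no bracket -> illegal
(4,5): no bracket -> illegal
(5,2): flips 1 -> legal
(5,3): no bracket -> illegal
(5,4): flips 2 -> legal
B mobility = 4
-- W to move --
(0,0): no bracket -> illegal
(0,1): flips 1 -> legal
(0,2): flips 1 -> legal
(0,3): no bracket -> illegal
(1,1): flips 1 -> legal
(2,0): flips 1 -> legal
(2,4): flips 1 -> legal
(2,5): flips 1 -> legal
(3,0): no bracket -> illegal
(3,1): flips 1 -> legal
(3,5): flips 1 -> legal
(4,1): flips 1 -> legal
(4,2): flips 1 -> legal
(4,5): flips 1 -> legal
W mobility = 11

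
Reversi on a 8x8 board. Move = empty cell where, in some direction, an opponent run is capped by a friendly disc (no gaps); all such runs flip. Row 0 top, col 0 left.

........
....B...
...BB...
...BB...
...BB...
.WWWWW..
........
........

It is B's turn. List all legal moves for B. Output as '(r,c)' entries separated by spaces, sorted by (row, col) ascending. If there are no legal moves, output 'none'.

Answer: (6,1) (6,2) (6,3) (6,4) (6,5) (6,6)

Derivation:
(4,0): no bracket -> illegal
(4,1): no bracket -> illegal
(4,2): no bracket -> illegal
(4,5): no bracket -> illegal
(4,6): no bracket -> illegal
(5,0): no bracket -> illegal
(5,6): no bracket -> illegal
(6,0): no bracket -> illegal
(6,1): flips 1 -> legal
(6,2): flips 1 -> legal
(6,3): flips 1 -> legal
(6,4): flips 1 -> legal
(6,5): flips 1 -> legal
(6,6): flips 1 -> legal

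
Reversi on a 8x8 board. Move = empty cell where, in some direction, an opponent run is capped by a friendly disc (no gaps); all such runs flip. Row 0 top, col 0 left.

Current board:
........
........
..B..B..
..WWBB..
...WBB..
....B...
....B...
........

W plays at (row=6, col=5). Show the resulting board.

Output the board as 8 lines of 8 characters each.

Answer: ........
........
..B..B..
..WWBB..
...WBB..
....W...
....BW..
........

Derivation:
Place W at (6,5); scan 8 dirs for brackets.
Dir NW: opp run (5,4) capped by W -> flip
Dir N: first cell '.' (not opp) -> no flip
Dir NE: first cell '.' (not opp) -> no flip
Dir W: opp run (6,4), next='.' -> no flip
Dir E: first cell '.' (not opp) -> no flip
Dir SW: first cell '.' (not opp) -> no flip
Dir S: first cell '.' (not opp) -> no flip
Dir SE: first cell '.' (not opp) -> no flip
All flips: (5,4)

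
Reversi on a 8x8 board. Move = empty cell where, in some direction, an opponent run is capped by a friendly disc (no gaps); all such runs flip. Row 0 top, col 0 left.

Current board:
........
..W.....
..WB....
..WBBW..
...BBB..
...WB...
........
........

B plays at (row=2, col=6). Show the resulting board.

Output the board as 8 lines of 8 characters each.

Place B at (2,6); scan 8 dirs for brackets.
Dir NW: first cell '.' (not opp) -> no flip
Dir N: first cell '.' (not opp) -> no flip
Dir NE: first cell '.' (not opp) -> no flip
Dir W: first cell '.' (not opp) -> no flip
Dir E: first cell '.' (not opp) -> no flip
Dir SW: opp run (3,5) capped by B -> flip
Dir S: first cell '.' (not opp) -> no flip
Dir SE: first cell '.' (not opp) -> no flip
All flips: (3,5)

Answer: ........
..W.....
..WB..B.
..WBBB..
...BBB..
...WB...
........
........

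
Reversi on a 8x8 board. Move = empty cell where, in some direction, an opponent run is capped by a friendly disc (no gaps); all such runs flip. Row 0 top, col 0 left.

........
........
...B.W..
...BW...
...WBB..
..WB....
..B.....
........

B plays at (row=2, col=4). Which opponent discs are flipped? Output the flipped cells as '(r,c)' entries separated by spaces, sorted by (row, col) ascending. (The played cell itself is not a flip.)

Answer: (3,4)

Derivation:
Dir NW: first cell '.' (not opp) -> no flip
Dir N: first cell '.' (not opp) -> no flip
Dir NE: first cell '.' (not opp) -> no flip
Dir W: first cell 'B' (not opp) -> no flip
Dir E: opp run (2,5), next='.' -> no flip
Dir SW: first cell 'B' (not opp) -> no flip
Dir S: opp run (3,4) capped by B -> flip
Dir SE: first cell '.' (not opp) -> no flip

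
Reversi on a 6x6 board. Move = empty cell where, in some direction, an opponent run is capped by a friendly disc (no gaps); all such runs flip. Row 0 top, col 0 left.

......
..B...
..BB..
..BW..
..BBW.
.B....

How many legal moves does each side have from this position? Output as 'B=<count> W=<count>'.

Answer: B=4 W=5

Derivation:
-- B to move --
(2,4): flips 1 -> legal
(3,4): flips 1 -> legal
(3,5): no bracket -> illegal
(4,5): flips 1 -> legal
(5,3): no bracket -> illegal
(5,4): no bracket -> illegal
(5,5): flips 2 -> legal
B mobility = 4
-- W to move --
(0,1): no bracket -> illegal
(0,2): no bracket -> illegal
(0,3): no bracket -> illegal
(1,1): flips 1 -> legal
(1,3): flips 1 -> legal
(1,4): no bracket -> illegal
(2,1): no bracket -> illegal
(2,4): no bracket -> illegal
(3,1): flips 1 -> legal
(3,4): no bracket -> illegal
(4,0): no bracket -> illegal
(4,1): flips 2 -> legal
(5,0): no bracket -> illegal
(5,2): no bracket -> illegal
(5,3): flips 1 -> legal
(5,4): no bracket -> illegal
W mobility = 5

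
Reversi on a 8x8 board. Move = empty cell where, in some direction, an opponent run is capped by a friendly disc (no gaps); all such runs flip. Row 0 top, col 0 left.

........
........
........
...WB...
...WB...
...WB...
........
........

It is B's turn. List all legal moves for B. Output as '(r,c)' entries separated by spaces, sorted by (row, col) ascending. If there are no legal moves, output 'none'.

(2,2): flips 1 -> legal
(2,3): no bracket -> illegal
(2,4): no bracket -> illegal
(3,2): flips 2 -> legal
(4,2): flips 1 -> legal
(5,2): flips 2 -> legal
(6,2): flips 1 -> legal
(6,3): no bracket -> illegal
(6,4): no bracket -> illegal

Answer: (2,2) (3,2) (4,2) (5,2) (6,2)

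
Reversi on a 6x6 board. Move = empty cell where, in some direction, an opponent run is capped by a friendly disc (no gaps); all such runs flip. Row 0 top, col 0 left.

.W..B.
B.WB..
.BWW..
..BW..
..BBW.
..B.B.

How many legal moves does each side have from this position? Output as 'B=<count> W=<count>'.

Answer: B=8 W=8

Derivation:
-- B to move --
(0,0): no bracket -> illegal
(0,2): flips 2 -> legal
(0,3): flips 1 -> legal
(1,1): flips 1 -> legal
(1,4): flips 1 -> legal
(2,4): flips 3 -> legal
(3,1): flips 1 -> legal
(3,4): flips 2 -> legal
(3,5): no bracket -> illegal
(4,5): flips 1 -> legal
(5,3): no bracket -> illegal
(5,5): no bracket -> illegal
B mobility = 8
-- W to move --
(0,0): no bracket -> illegal
(0,2): no bracket -> illegal
(0,3): flips 1 -> legal
(0,5): no bracket -> illegal
(1,1): no bracket -> illegal
(1,4): flips 1 -> legal
(1,5): no bracket -> illegal
(2,0): flips 1 -> legal
(2,4): no bracket -> illegal
(3,0): flips 1 -> legal
(3,1): flips 1 -> legal
(3,4): no bracket -> illegal
(4,1): flips 3 -> legal
(4,5): no bracket -> illegal
(5,1): flips 1 -> legal
(5,3): flips 1 -> legal
(5,5): no bracket -> illegal
W mobility = 8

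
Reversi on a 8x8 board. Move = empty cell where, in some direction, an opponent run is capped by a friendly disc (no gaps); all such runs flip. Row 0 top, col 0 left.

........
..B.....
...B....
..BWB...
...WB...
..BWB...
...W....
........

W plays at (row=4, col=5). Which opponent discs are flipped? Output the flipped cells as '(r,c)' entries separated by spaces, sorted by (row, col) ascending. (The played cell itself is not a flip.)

Answer: (4,4) (5,4)

Derivation:
Dir NW: opp run (3,4) (2,3) (1,2), next='.' -> no flip
Dir N: first cell '.' (not opp) -> no flip
Dir NE: first cell '.' (not opp) -> no flip
Dir W: opp run (4,4) capped by W -> flip
Dir E: first cell '.' (not opp) -> no flip
Dir SW: opp run (5,4) capped by W -> flip
Dir S: first cell '.' (not opp) -> no flip
Dir SE: first cell '.' (not opp) -> no flip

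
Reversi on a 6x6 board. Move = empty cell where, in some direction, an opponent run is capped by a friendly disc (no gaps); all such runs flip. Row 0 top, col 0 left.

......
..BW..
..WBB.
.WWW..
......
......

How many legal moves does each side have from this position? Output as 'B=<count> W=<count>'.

Answer: B=7 W=6

Derivation:
-- B to move --
(0,2): flips 1 -> legal
(0,3): flips 1 -> legal
(0,4): no bracket -> illegal
(1,1): no bracket -> illegal
(1,4): flips 1 -> legal
(2,0): no bracket -> illegal
(2,1): flips 1 -> legal
(3,0): no bracket -> illegal
(3,4): no bracket -> illegal
(4,0): no bracket -> illegal
(4,1): flips 1 -> legal
(4,2): flips 3 -> legal
(4,3): flips 1 -> legal
(4,4): no bracket -> illegal
B mobility = 7
-- W to move --
(0,1): no bracket -> illegal
(0,2): flips 1 -> legal
(0,3): no bracket -> illegal
(1,1): flips 1 -> legal
(1,4): flips 1 -> legal
(1,5): flips 1 -> legal
(2,1): no bracket -> illegal
(2,5): flips 2 -> legal
(3,4): no bracket -> illegal
(3,5): flips 1 -> legal
W mobility = 6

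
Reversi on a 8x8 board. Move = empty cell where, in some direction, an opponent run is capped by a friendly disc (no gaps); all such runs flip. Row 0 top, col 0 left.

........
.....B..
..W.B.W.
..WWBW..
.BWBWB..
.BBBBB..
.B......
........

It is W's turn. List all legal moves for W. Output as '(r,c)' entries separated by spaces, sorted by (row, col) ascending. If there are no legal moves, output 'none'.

Answer: (0,4) (0,6) (1,3) (1,4) (4,0) (4,6) (5,0) (6,0) (6,2) (6,3) (6,4) (6,5) (6,6)

Derivation:
(0,4): flips 1 -> legal
(0,5): no bracket -> illegal
(0,6): flips 2 -> legal
(1,3): flips 1 -> legal
(1,4): flips 2 -> legal
(1,6): no bracket -> illegal
(2,3): no bracket -> illegal
(2,5): no bracket -> illegal
(3,0): no bracket -> illegal
(3,1): no bracket -> illegal
(3,6): no bracket -> illegal
(4,0): flips 1 -> legal
(4,6): flips 1 -> legal
(5,0): flips 1 -> legal
(5,6): no bracket -> illegal
(6,0): flips 1 -> legal
(6,2): flips 2 -> legal
(6,3): flips 2 -> legal
(6,4): flips 2 -> legal
(6,5): flips 4 -> legal
(6,6): flips 1 -> legal
(7,0): no bracket -> illegal
(7,1): no bracket -> illegal
(7,2): no bracket -> illegal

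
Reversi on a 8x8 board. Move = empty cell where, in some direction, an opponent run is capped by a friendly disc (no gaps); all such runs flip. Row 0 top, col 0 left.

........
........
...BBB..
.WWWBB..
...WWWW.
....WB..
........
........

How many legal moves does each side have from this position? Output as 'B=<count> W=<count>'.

-- B to move --
(2,0): no bracket -> illegal
(2,1): no bracket -> illegal
(2,2): flips 2 -> legal
(3,0): flips 3 -> legal
(3,6): no bracket -> illegal
(3,7): flips 1 -> legal
(4,0): no bracket -> illegal
(4,1): flips 1 -> legal
(4,2): flips 1 -> legal
(4,7): no bracket -> illegal
(5,2): flips 1 -> legal
(5,3): flips 4 -> legal
(5,6): flips 1 -> legal
(5,7): flips 1 -> legal
(6,3): no bracket -> illegal
(6,4): flips 2 -> legal
(6,5): no bracket -> illegal
B mobility = 10
-- W to move --
(1,2): flips 2 -> legal
(1,3): flips 3 -> legal
(1,4): flips 3 -> legal
(1,5): flips 3 -> legal
(1,6): flips 2 -> legal
(2,2): no bracket -> illegal
(2,6): flips 1 -> legal
(3,6): flips 2 -> legal
(5,6): flips 1 -> legal
(6,4): flips 1 -> legal
(6,5): flips 1 -> legal
(6,6): flips 1 -> legal
W mobility = 11

Answer: B=10 W=11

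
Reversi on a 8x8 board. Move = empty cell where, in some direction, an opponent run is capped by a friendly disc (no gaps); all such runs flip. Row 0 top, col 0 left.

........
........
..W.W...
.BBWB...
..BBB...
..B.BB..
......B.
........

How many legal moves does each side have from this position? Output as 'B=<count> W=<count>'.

-- B to move --
(1,1): flips 2 -> legal
(1,2): flips 1 -> legal
(1,3): flips 1 -> legal
(1,4): flips 1 -> legal
(1,5): flips 2 -> legal
(2,1): no bracket -> illegal
(2,3): flips 1 -> legal
(2,5): no bracket -> illegal
(3,5): no bracket -> illegal
B mobility = 6
-- W to move --
(2,0): no bracket -> illegal
(2,1): no bracket -> illegal
(2,3): no bracket -> illegal
(2,5): no bracket -> illegal
(3,0): flips 2 -> legal
(3,5): flips 1 -> legal
(4,0): flips 1 -> legal
(4,1): no bracket -> illegal
(4,5): no bracket -> illegal
(4,6): no bracket -> illegal
(5,1): flips 1 -> legal
(5,3): flips 1 -> legal
(5,6): no bracket -> illegal
(5,7): no bracket -> illegal
(6,1): no bracket -> illegal
(6,2): flips 3 -> legal
(6,3): no bracket -> illegal
(6,4): flips 3 -> legal
(6,5): no bracket -> illegal
(6,7): no bracket -> illegal
(7,5): no bracket -> illegal
(7,6): no bracket -> illegal
(7,7): flips 3 -> legal
W mobility = 8

Answer: B=6 W=8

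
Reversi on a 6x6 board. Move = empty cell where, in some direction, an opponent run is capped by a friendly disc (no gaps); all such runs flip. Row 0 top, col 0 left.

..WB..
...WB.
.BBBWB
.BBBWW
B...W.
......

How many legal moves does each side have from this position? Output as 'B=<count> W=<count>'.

-- B to move --
(0,1): flips 1 -> legal
(0,4): flips 1 -> legal
(1,1): no bracket -> illegal
(1,2): flips 1 -> legal
(1,5): flips 1 -> legal
(4,3): flips 1 -> legal
(4,5): flips 2 -> legal
(5,3): no bracket -> illegal
(5,4): flips 3 -> legal
(5,5): flips 1 -> legal
B mobility = 8
-- W to move --
(0,4): flips 2 -> legal
(0,5): no bracket -> illegal
(1,0): no bracket -> illegal
(1,1): flips 2 -> legal
(1,2): flips 1 -> legal
(1,5): flips 2 -> legal
(2,0): flips 3 -> legal
(3,0): flips 3 -> legal
(4,1): no bracket -> illegal
(4,2): flips 1 -> legal
(4,3): flips 2 -> legal
(5,0): no bracket -> illegal
(5,1): no bracket -> illegal
W mobility = 8

Answer: B=8 W=8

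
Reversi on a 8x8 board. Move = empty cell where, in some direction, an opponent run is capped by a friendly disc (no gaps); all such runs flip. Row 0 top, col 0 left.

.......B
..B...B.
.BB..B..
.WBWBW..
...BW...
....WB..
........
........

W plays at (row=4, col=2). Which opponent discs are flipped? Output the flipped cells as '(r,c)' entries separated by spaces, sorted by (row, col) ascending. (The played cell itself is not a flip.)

Dir NW: first cell 'W' (not opp) -> no flip
Dir N: opp run (3,2) (2,2) (1,2), next='.' -> no flip
Dir NE: first cell 'W' (not opp) -> no flip
Dir W: first cell '.' (not opp) -> no flip
Dir E: opp run (4,3) capped by W -> flip
Dir SW: first cell '.' (not opp) -> no flip
Dir S: first cell '.' (not opp) -> no flip
Dir SE: first cell '.' (not opp) -> no flip

Answer: (4,3)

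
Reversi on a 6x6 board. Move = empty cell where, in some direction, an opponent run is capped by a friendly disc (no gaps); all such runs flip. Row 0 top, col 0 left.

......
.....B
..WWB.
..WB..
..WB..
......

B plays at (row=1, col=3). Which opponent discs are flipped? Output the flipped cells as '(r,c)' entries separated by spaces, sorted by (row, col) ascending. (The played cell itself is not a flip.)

Dir NW: first cell '.' (not opp) -> no flip
Dir N: first cell '.' (not opp) -> no flip
Dir NE: first cell '.' (not opp) -> no flip
Dir W: first cell '.' (not opp) -> no flip
Dir E: first cell '.' (not opp) -> no flip
Dir SW: opp run (2,2), next='.' -> no flip
Dir S: opp run (2,3) capped by B -> flip
Dir SE: first cell 'B' (not opp) -> no flip

Answer: (2,3)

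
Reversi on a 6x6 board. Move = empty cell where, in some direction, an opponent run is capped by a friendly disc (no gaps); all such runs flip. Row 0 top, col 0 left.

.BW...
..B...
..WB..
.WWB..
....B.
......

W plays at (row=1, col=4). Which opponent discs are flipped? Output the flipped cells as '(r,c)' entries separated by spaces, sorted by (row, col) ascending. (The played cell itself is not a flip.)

Dir NW: first cell '.' (not opp) -> no flip
Dir N: first cell '.' (not opp) -> no flip
Dir NE: first cell '.' (not opp) -> no flip
Dir W: first cell '.' (not opp) -> no flip
Dir E: first cell '.' (not opp) -> no flip
Dir SW: opp run (2,3) capped by W -> flip
Dir S: first cell '.' (not opp) -> no flip
Dir SE: first cell '.' (not opp) -> no flip

Answer: (2,3)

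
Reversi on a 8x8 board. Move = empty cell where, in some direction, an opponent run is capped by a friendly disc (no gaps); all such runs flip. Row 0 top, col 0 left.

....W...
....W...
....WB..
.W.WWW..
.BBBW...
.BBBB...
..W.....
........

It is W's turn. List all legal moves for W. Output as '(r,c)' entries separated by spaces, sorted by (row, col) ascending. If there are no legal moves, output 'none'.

Answer: (1,5) (1,6) (2,6) (3,2) (3,6) (4,0) (6,0) (6,1) (6,3) (6,4)

Derivation:
(1,5): flips 1 -> legal
(1,6): flips 1 -> legal
(2,6): flips 1 -> legal
(3,0): no bracket -> illegal
(3,2): flips 2 -> legal
(3,6): flips 1 -> legal
(4,0): flips 4 -> legal
(4,5): no bracket -> illegal
(5,0): no bracket -> illegal
(5,5): no bracket -> illegal
(6,0): flips 2 -> legal
(6,1): flips 4 -> legal
(6,3): flips 2 -> legal
(6,4): flips 3 -> legal
(6,5): no bracket -> illegal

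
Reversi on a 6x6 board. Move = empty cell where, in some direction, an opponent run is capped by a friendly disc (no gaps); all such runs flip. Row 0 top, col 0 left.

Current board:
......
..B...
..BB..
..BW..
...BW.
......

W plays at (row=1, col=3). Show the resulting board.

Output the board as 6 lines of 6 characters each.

Place W at (1,3); scan 8 dirs for brackets.
Dir NW: first cell '.' (not opp) -> no flip
Dir N: first cell '.' (not opp) -> no flip
Dir NE: first cell '.' (not opp) -> no flip
Dir W: opp run (1,2), next='.' -> no flip
Dir E: first cell '.' (not opp) -> no flip
Dir SW: opp run (2,2), next='.' -> no flip
Dir S: opp run (2,3) capped by W -> flip
Dir SE: first cell '.' (not opp) -> no flip
All flips: (2,3)

Answer: ......
..BW..
..BW..
..BW..
...BW.
......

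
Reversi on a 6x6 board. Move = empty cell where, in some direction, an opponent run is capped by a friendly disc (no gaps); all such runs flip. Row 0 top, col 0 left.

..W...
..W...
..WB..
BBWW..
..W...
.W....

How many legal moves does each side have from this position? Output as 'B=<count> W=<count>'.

Answer: B=7 W=6

Derivation:
-- B to move --
(0,1): flips 1 -> legal
(0,3): no bracket -> illegal
(1,1): no bracket -> illegal
(1,3): flips 1 -> legal
(2,1): flips 1 -> legal
(2,4): no bracket -> illegal
(3,4): flips 2 -> legal
(4,0): no bracket -> illegal
(4,1): flips 1 -> legal
(4,3): flips 1 -> legal
(4,4): no bracket -> illegal
(5,0): no bracket -> illegal
(5,2): no bracket -> illegal
(5,3): flips 1 -> legal
B mobility = 7
-- W to move --
(1,3): flips 1 -> legal
(1,4): flips 1 -> legal
(2,0): flips 1 -> legal
(2,1): no bracket -> illegal
(2,4): flips 1 -> legal
(3,4): flips 1 -> legal
(4,0): flips 1 -> legal
(4,1): no bracket -> illegal
W mobility = 6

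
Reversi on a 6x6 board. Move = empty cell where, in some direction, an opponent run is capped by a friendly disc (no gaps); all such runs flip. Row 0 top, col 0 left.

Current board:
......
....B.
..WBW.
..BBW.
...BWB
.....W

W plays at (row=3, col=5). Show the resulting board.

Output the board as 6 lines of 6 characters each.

Place W at (3,5); scan 8 dirs for brackets.
Dir NW: first cell 'W' (not opp) -> no flip
Dir N: first cell '.' (not opp) -> no flip
Dir NE: edge -> no flip
Dir W: first cell 'W' (not opp) -> no flip
Dir E: edge -> no flip
Dir SW: first cell 'W' (not opp) -> no flip
Dir S: opp run (4,5) capped by W -> flip
Dir SE: edge -> no flip
All flips: (4,5)

Answer: ......
....B.
..WBW.
..BBWW
...BWW
.....W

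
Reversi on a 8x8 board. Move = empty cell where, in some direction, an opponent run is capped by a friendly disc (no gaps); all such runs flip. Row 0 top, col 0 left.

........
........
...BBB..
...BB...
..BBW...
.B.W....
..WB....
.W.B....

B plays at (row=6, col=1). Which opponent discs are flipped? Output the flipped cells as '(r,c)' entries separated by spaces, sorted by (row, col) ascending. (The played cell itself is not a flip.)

Dir NW: first cell '.' (not opp) -> no flip
Dir N: first cell 'B' (not opp) -> no flip
Dir NE: first cell '.' (not opp) -> no flip
Dir W: first cell '.' (not opp) -> no flip
Dir E: opp run (6,2) capped by B -> flip
Dir SW: first cell '.' (not opp) -> no flip
Dir S: opp run (7,1), next=edge -> no flip
Dir SE: first cell '.' (not opp) -> no flip

Answer: (6,2)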